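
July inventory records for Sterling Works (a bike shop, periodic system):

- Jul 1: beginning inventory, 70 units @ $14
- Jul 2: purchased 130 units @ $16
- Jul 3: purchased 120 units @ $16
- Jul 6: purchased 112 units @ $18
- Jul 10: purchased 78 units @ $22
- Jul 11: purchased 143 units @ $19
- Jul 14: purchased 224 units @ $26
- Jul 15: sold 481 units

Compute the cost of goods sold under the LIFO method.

Jul 15, 481 sold [LIFO — newest first]: 224 @ $26 + 143 @ $19 + 78 @ $22 + 36 @ $18 = $10,905
Ending inventory: 70 @ $14 + 130 @ $16 + 120 @ $16 + 76 @ $18 = $6,348

COGS = $10,905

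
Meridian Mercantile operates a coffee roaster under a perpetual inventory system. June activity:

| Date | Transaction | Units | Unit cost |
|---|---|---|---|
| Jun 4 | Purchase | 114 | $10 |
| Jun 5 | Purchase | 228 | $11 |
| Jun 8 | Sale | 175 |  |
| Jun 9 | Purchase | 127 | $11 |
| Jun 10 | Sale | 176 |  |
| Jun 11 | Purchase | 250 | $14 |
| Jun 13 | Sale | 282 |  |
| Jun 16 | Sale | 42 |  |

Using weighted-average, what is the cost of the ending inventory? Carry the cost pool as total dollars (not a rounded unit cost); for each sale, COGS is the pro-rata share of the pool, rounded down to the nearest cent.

Ending inventory = $571.01

After Jun 4: 114 on hand, pool $1,140.00 (≈ $10.0000 each)
After Jun 5: 342 on hand, pool $3,648.00 (≈ $10.6667 each)
Jun 8, sell 175: 175/342 × $3,648.00 → $1,866.66
After Jun 9: 294 on hand, pool $3,178.34 (≈ $10.8107 each)
Jun 10, sell 176: 176/294 × $3,178.34 → $1,902.67
After Jun 11: 368 on hand, pool $4,775.67 (≈ $12.9774 each)
Jun 13, sell 282: 282/368 × $4,775.67 → $3,659.61
Jun 16, sell 42: 42/86 × $1,116.06 → $545.05
Total COGS = $1,866.66 + $1,902.67 + $3,659.61 + $545.05 = $7,973.99
Ending inventory (cost pool remaining) = $571.01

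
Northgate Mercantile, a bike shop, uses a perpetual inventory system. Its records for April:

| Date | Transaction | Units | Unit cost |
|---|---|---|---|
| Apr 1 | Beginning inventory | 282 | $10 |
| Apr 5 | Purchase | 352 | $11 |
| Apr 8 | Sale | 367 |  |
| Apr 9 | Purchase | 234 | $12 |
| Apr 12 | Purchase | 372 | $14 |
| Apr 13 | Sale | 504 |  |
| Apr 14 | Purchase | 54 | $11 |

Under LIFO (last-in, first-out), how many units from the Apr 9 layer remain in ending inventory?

102

Apr 8, 367 sold [LIFO — newest first]: 352 @ $11 + 15 @ $10 = $4,022
Apr 13, 504 sold [LIFO — newest first]: 372 @ $14 + 132 @ $12 = $6,792
Total COGS = $4,022 + $6,792 = $10,814
Ending inventory: 267 @ $10 + 102 @ $12 + 54 @ $11 = $4,488
Check: goods available $15,302 = COGS $10,814 + ending $4,488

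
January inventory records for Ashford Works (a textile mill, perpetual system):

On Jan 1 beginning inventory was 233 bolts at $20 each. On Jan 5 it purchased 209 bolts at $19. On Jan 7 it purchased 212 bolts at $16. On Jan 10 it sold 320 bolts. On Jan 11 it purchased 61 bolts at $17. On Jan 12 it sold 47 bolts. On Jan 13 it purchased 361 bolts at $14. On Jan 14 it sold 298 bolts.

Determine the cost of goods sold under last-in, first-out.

COGS = $10,415

Jan 10, 320 sold [LIFO — newest first]: 212 @ $16 + 108 @ $19 = $5,444
Jan 12, 47 sold [LIFO — newest first]: 47 @ $17 = $799
Jan 14, 298 sold [LIFO — newest first]: 298 @ $14 = $4,172
Total COGS = $5,444 + $799 + $4,172 = $10,415
Ending inventory: 233 @ $20 + 101 @ $19 + 14 @ $17 + 63 @ $14 = $7,699
Check: goods available $18,114 = COGS $10,415 + ending $7,699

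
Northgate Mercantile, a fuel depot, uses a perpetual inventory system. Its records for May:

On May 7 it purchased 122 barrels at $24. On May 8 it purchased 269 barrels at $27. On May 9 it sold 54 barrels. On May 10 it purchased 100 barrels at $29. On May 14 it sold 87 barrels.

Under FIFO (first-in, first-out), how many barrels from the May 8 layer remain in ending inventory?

May 9, 54 sold [FIFO — oldest first]: 54 @ $24 = $1,296
May 14, 87 sold [FIFO — oldest first]: 68 @ $24 + 19 @ $27 = $2,145
Total COGS = $1,296 + $2,145 = $3,441
Ending inventory: 250 @ $27 + 100 @ $29 = $9,650

250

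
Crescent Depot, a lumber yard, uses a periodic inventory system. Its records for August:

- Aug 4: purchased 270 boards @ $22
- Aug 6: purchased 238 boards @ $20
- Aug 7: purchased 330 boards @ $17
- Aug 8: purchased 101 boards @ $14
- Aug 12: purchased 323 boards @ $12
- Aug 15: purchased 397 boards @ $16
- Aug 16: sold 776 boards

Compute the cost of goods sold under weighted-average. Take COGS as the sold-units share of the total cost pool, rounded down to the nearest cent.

Aug 16, sell 776: 776/1659 × $27,952.00 → $13,074.59
Ending inventory (cost pool remaining) = $14,877.41
Check: goods available $27,952.00 = COGS $13,074.59 + ending $14,877.41

COGS = $13,074.59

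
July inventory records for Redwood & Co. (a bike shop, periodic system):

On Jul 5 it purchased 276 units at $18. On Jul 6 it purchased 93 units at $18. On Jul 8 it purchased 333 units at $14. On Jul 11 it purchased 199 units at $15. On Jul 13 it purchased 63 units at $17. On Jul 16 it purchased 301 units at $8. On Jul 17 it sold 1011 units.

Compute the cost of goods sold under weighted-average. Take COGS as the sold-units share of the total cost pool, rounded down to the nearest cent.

COGS = $14,200.35

Jul 17, sell 1011: 1011/1265 × $17,768.00 → $14,200.35
Ending inventory (cost pool remaining) = $3,567.65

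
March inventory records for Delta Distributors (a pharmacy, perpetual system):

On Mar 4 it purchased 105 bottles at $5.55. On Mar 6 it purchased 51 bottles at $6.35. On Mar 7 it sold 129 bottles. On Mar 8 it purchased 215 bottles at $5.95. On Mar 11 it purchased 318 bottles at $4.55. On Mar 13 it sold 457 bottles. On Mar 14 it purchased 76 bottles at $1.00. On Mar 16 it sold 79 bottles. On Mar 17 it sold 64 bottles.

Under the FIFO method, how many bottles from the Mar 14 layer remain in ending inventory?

Mar 7, 129 sold [FIFO — oldest first]: 105 @ $5.55 + 24 @ $6.35 = $735.15
Mar 13, 457 sold [FIFO — oldest first]: 27 @ $6.35 + 215 @ $5.95 + 215 @ $4.55 = $2,428.95
Mar 16, 79 sold [FIFO — oldest first]: 79 @ $4.55 = $359.45
Mar 17, 64 sold [FIFO — oldest first]: 24 @ $4.55 + 40 @ $1.00 = $149.20
Total COGS = $735.15 + $2,428.95 + $359.45 + $149.20 = $3,672.75
Ending inventory: 36 @ $1.00 = $36.00

36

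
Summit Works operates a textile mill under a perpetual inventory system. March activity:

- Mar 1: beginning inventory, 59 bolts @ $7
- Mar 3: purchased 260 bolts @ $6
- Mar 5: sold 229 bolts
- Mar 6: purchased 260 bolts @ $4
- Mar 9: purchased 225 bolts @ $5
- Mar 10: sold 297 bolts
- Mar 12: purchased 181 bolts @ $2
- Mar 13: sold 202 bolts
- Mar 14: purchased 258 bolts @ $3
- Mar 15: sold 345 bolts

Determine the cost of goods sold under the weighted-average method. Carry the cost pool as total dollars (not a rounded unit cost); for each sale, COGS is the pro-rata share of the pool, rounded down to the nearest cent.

COGS = $4,708.39

After Mar 1: 59 on hand, pool $413.00 (≈ $7.0000 each)
After Mar 3: 319 on hand, pool $1,973.00 (≈ $6.1850 each)
Mar 5, sell 229: 229/319 × $1,973.00 → $1,416.35
After Mar 6: 350 on hand, pool $1,596.65 (≈ $4.5619 each)
After Mar 9: 575 on hand, pool $2,721.65 (≈ $4.7333 each)
Mar 10, sell 297: 297/575 × $2,721.65 → $1,405.79
After Mar 12: 459 on hand, pool $1,677.86 (≈ $3.6555 each)
Mar 13, sell 202: 202/459 × $1,677.86 → $738.40
After Mar 14: 515 on hand, pool $1,713.46 (≈ $3.3271 each)
Mar 15, sell 345: 345/515 × $1,713.46 → $1,147.85
Total COGS = $1,416.35 + $1,405.79 + $738.40 + $1,147.85 = $4,708.39
Ending inventory (cost pool remaining) = $565.61
Check: goods available $5,274.00 = COGS $4,708.39 + ending $565.61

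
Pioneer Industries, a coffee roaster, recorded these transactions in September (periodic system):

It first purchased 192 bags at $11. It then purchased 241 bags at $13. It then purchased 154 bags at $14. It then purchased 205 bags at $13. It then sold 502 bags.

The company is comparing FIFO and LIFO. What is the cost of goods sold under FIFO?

COGS = $6,211

FIFO COGS: 192 @ $11 + 241 @ $13 + 69 @ $14 = $6,211
LIFO COGS: 205 @ $13 + 154 @ $14 + 143 @ $13 = $6,680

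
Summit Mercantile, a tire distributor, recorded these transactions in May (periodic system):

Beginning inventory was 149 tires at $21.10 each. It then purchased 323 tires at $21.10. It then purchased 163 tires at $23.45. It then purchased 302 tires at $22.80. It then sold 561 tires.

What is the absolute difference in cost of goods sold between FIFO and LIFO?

$687.30

FIFO COGS: 149 @ $21.10 + 323 @ $21.10 + 89 @ $23.45 = $12,046.25
LIFO COGS: 302 @ $22.80 + 163 @ $23.45 + 96 @ $21.10 = $12,733.55
Difference = |$12,046.25 − $12,733.55| = $687.30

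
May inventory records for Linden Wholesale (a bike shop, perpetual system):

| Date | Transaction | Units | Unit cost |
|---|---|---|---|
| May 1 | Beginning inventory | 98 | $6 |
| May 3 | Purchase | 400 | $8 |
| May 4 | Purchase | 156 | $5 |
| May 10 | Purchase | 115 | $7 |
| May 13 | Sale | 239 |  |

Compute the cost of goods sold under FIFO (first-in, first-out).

May 13, 239 sold [FIFO — oldest first]: 98 @ $6 + 141 @ $8 = $1,716
Ending inventory: 259 @ $8 + 156 @ $5 + 115 @ $7 = $3,657

COGS = $1,716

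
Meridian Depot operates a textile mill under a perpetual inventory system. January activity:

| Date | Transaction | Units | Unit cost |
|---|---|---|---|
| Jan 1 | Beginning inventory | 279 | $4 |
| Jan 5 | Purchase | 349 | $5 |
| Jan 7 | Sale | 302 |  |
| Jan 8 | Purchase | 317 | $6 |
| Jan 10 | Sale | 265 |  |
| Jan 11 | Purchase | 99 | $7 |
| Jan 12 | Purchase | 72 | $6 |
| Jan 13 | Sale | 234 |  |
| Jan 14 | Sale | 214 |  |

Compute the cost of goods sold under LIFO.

COGS = $5,484

Jan 7, 302 sold [LIFO — newest first]: 302 @ $5 = $1,510
Jan 10, 265 sold [LIFO — newest first]: 265 @ $6 = $1,590
Jan 13, 234 sold [LIFO — newest first]: 72 @ $6 + 99 @ $7 + 52 @ $6 + 11 @ $5 = $1,492
Jan 14, 214 sold [LIFO — newest first]: 36 @ $5 + 178 @ $4 = $892
Total COGS = $1,510 + $1,590 + $1,492 + $892 = $5,484
Ending inventory: 101 @ $4 = $404
Check: goods available $5,888 = COGS $5,484 + ending $404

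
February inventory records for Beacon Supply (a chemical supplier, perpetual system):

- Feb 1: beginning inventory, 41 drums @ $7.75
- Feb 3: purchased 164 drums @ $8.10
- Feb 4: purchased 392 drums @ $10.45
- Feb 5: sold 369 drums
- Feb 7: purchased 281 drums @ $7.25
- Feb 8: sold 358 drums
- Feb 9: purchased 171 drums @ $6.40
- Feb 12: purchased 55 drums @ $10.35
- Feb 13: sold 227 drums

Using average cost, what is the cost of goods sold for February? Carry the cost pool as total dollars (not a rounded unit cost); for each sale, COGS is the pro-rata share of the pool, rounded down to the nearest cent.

After Feb 1: 41 on hand, pool $317.75 (≈ $7.7500 each)
After Feb 3: 205 on hand, pool $1,646.15 (≈ $8.0300 each)
After Feb 4: 597 on hand, pool $5,742.55 (≈ $9.6190 each)
Feb 5, sell 369: 369/597 × $5,742.55 → $3,549.41
After Feb 7: 509 on hand, pool $4,230.39 (≈ $8.3112 each)
Feb 8, sell 358: 358/509 × $4,230.39 → $2,975.40
After Feb 9: 322 on hand, pool $2,349.39 (≈ $7.2962 each)
After Feb 12: 377 on hand, pool $2,918.64 (≈ $7.7418 each)
Feb 13, sell 227: 227/377 × $2,918.64 → $1,757.37
Total COGS = $3,549.41 + $2,975.40 + $1,757.37 = $8,282.18
Ending inventory (cost pool remaining) = $1,161.27

COGS = $8,282.18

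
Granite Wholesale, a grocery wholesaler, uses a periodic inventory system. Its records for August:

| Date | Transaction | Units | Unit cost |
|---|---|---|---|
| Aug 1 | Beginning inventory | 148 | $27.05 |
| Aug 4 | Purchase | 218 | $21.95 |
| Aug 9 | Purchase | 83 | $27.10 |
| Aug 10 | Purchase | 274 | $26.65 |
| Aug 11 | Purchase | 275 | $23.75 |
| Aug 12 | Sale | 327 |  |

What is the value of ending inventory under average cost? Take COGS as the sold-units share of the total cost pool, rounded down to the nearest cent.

Ending inventory = $16,721.99

Aug 12, sell 327: 327/998 × $24,871.15 → $8,149.16
Ending inventory (cost pool remaining) = $16,721.99
Check: goods available $24,871.15 = COGS $8,149.16 + ending $16,721.99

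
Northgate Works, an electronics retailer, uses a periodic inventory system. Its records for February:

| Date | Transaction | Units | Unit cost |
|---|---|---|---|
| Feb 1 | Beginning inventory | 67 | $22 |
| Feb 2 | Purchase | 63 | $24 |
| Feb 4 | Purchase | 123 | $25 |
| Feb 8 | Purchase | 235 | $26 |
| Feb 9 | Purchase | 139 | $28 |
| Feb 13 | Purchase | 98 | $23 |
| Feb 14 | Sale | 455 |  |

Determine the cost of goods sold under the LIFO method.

COGS = $11,814

Feb 14, 455 sold [LIFO — newest first]: 98 @ $23 + 139 @ $28 + 218 @ $26 = $11,814
Ending inventory: 67 @ $22 + 63 @ $24 + 123 @ $25 + 17 @ $26 = $6,503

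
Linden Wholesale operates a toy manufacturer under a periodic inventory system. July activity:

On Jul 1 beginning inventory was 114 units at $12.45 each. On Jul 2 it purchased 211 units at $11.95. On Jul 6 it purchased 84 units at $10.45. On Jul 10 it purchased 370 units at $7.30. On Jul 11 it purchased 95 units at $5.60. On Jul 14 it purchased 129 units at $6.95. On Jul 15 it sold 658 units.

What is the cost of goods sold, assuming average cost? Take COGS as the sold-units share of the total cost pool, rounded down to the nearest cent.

COGS = $5,870.23

Jul 15, sell 658: 658/1003 × $8,948.10 → $5,870.23
Ending inventory (cost pool remaining) = $3,077.87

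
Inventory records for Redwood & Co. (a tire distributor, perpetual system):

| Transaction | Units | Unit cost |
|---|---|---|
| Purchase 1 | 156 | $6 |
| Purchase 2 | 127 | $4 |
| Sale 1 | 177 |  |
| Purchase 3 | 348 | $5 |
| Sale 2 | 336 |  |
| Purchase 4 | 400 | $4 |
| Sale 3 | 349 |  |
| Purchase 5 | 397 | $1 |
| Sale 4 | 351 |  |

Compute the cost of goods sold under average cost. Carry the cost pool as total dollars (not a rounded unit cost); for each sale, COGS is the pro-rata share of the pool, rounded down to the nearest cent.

After Purchase 1: 156 on hand, pool $936.00 (≈ $6.0000 each)
After Purchase 2: 283 on hand, pool $1,444.00 (≈ $5.1025 each)
Sale 1, sell 177: 177/283 × $1,444.00 → $903.13
After Purchase 3: 454 on hand, pool $2,280.87 (≈ $5.0239 each)
Sale 2, sell 336: 336/454 × $2,280.87 → $1,688.04
After Purchase 4: 518 on hand, pool $2,192.83 (≈ $4.2333 each)
Sale 3, sell 349: 349/518 × $2,192.83 → $1,477.40
After Purchase 5: 566 on hand, pool $1,112.43 (≈ $1.9654 each)
Sale 4, sell 351: 351/566 × $1,112.43 → $689.86
Total COGS = $903.13 + $1,688.04 + $1,477.40 + $689.86 = $4,758.43
Ending inventory (cost pool remaining) = $422.57

COGS = $4,758.43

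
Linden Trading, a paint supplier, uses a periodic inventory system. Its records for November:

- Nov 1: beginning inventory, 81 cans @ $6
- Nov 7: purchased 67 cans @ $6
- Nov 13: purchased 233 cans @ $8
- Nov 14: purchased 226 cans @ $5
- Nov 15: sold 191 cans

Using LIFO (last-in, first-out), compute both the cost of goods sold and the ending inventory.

Nov 15, 191 sold [LIFO — newest first]: 191 @ $5 = $955
Ending inventory: 81 @ $6 + 67 @ $6 + 233 @ $8 + 35 @ $5 = $2,927

COGS = $955; ending inventory = $2,927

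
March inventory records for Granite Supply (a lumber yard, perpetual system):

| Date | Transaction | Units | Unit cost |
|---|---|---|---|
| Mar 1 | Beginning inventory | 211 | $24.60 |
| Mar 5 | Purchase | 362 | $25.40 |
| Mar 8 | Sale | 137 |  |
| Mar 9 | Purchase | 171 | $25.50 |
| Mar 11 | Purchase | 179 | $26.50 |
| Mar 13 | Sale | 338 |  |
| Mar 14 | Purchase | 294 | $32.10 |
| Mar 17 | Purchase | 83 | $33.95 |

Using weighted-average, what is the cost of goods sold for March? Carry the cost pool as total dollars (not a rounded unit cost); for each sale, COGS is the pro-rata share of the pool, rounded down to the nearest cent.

COGS = $12,061.43

After Mar 1: 211 on hand, pool $5,190.60 (≈ $24.6000 each)
After Mar 5: 573 on hand, pool $14,385.40 (≈ $25.1054 each)
Mar 8, sell 137: 137/573 × $14,385.40 → $3,439.44
After Mar 9: 607 on hand, pool $15,306.46 (≈ $25.2166 each)
After Mar 11: 786 on hand, pool $20,049.96 (≈ $25.5089 each)
Mar 13, sell 338: 338/786 × $20,049.96 → $8,621.99
After Mar 14: 742 on hand, pool $20,865.37 (≈ $28.1204 each)
After Mar 17: 825 on hand, pool $23,683.22 (≈ $28.7069 each)
Total COGS = $3,439.44 + $8,621.99 = $12,061.43
Ending inventory (cost pool remaining) = $23,683.22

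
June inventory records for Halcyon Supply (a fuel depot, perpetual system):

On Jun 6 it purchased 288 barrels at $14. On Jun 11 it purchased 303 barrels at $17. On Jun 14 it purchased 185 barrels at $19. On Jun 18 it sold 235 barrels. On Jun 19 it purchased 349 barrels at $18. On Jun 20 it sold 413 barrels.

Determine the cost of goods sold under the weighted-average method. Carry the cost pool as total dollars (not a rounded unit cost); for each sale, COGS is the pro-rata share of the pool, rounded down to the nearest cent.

After Jun 6: 288 on hand, pool $4,032.00 (≈ $14.0000 each)
After Jun 11: 591 on hand, pool $9,183.00 (≈ $15.5381 each)
After Jun 14: 776 on hand, pool $12,698.00 (≈ $16.3634 each)
Jun 18, sell 235: 235/776 × $12,698.00 → $3,845.39
After Jun 19: 890 on hand, pool $15,134.61 (≈ $17.0052 each)
Jun 20, sell 413: 413/890 × $15,134.61 → $7,023.13
Total COGS = $3,845.39 + $7,023.13 = $10,868.52
Ending inventory (cost pool remaining) = $8,111.48
Check: goods available $18,980.00 = COGS $10,868.52 + ending $8,111.48

COGS = $10,868.52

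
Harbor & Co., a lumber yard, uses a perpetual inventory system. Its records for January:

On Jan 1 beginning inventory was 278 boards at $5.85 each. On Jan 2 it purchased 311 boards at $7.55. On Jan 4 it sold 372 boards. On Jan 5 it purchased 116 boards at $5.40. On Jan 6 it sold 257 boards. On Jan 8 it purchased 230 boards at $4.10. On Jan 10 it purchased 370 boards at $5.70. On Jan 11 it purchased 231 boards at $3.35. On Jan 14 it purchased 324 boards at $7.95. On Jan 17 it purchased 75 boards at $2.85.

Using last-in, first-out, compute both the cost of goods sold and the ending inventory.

COGS = $4,156.15; ending inventory = $7,060.00

Jan 4, 372 sold [LIFO — newest first]: 311 @ $7.55 + 61 @ $5.85 = $2,704.90
Jan 6, 257 sold [LIFO — newest first]: 116 @ $5.40 + 141 @ $5.85 = $1,451.25
Total COGS = $2,704.90 + $1,451.25 = $4,156.15
Ending inventory: 76 @ $5.85 + 230 @ $4.10 + 370 @ $5.70 + 231 @ $3.35 + 324 @ $7.95 + 75 @ $2.85 = $7,060.00
Check: goods available $11,216.15 = COGS $4,156.15 + ending $7,060.00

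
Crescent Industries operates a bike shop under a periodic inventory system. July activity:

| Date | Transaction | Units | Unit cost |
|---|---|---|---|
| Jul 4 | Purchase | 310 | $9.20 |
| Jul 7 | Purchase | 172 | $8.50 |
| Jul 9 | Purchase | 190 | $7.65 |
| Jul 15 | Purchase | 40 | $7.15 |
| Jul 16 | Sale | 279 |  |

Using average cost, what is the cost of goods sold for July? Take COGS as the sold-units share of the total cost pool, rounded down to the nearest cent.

Jul 16, sell 279: 279/712 × $6,053.50 → $2,372.08
Ending inventory (cost pool remaining) = $3,681.42
Check: goods available $6,053.50 = COGS $2,372.08 + ending $3,681.42

COGS = $2,372.08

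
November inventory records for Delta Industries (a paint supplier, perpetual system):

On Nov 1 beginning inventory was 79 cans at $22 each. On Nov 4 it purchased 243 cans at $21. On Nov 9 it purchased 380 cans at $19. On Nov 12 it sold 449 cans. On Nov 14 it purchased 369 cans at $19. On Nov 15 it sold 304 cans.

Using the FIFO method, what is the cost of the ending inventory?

Ending inventory = $6,042

Nov 12, 449 sold [FIFO — oldest first]: 79 @ $22 + 243 @ $21 + 127 @ $19 = $9,254
Nov 15, 304 sold [FIFO — oldest first]: 253 @ $19 + 51 @ $19 = $5,776
Total COGS = $9,254 + $5,776 = $15,030
Ending inventory: 318 @ $19 = $6,042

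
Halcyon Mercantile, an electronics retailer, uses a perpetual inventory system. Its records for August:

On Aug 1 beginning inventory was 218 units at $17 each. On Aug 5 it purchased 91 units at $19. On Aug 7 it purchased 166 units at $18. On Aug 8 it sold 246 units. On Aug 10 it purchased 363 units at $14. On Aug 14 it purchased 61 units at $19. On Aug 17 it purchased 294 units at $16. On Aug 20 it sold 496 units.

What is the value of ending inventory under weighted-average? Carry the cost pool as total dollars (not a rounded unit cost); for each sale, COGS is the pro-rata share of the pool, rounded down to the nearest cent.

Ending inventory = $7,146.37

After Aug 1: 218 on hand, pool $3,706.00 (≈ $17.0000 each)
After Aug 5: 309 on hand, pool $5,435.00 (≈ $17.5890 each)
After Aug 7: 475 on hand, pool $8,423.00 (≈ $17.7326 each)
Aug 8, sell 246: 246/475 × $8,423.00 → $4,362.22
After Aug 10: 592 on hand, pool $9,142.78 (≈ $15.4439 each)
After Aug 14: 653 on hand, pool $10,301.78 (≈ $15.7761 each)
After Aug 17: 947 on hand, pool $15,005.78 (≈ $15.8456 each)
Aug 20, sell 496: 496/947 × $15,005.78 → $7,859.41
Total COGS = $4,362.22 + $7,859.41 = $12,221.63
Ending inventory (cost pool remaining) = $7,146.37
Check: goods available $19,368.00 = COGS $12,221.63 + ending $7,146.37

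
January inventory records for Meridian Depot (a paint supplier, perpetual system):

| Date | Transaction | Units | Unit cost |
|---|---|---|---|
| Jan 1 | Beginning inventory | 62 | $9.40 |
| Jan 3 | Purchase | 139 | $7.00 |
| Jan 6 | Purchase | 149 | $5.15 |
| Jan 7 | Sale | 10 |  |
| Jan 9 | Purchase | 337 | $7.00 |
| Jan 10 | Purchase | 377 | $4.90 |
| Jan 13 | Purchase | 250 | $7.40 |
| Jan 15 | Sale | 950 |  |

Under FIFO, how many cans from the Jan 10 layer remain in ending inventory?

104

Jan 7, 10 sold [FIFO — oldest first]: 10 @ $9.40 = $94.00
Jan 15, 950 sold [FIFO — oldest first]: 52 @ $9.40 + 139 @ $7.00 + 149 @ $5.15 + 337 @ $7.00 + 273 @ $4.90 = $5,925.85
Total COGS = $94.00 + $5,925.85 = $6,019.85
Ending inventory: 104 @ $4.90 + 250 @ $7.40 = $2,359.60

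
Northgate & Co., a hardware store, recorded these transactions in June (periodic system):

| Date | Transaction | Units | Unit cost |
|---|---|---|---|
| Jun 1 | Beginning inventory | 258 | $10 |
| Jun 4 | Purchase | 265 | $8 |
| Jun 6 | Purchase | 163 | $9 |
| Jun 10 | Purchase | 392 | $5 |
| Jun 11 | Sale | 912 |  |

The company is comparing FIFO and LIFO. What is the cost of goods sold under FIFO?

COGS = $7,297

FIFO COGS: 258 @ $10 + 265 @ $8 + 163 @ $9 + 226 @ $5 = $7,297
LIFO COGS: 392 @ $5 + 163 @ $9 + 265 @ $8 + 92 @ $10 = $6,467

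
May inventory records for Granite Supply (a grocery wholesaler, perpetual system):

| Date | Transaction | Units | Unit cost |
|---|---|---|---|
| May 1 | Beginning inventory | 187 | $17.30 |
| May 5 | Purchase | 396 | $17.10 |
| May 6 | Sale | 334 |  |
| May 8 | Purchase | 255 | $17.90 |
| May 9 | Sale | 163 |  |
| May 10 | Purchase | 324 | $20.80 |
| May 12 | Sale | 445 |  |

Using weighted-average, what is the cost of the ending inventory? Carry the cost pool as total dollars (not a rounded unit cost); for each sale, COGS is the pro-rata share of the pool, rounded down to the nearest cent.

After May 1: 187 on hand, pool $3,235.10 (≈ $17.3000 each)
After May 5: 583 on hand, pool $10,006.70 (≈ $17.1642 each)
May 6, sell 334: 334/583 × $10,006.70 → $5,732.82
After May 8: 504 on hand, pool $8,838.38 (≈ $17.5365 each)
May 9, sell 163: 163/504 × $8,838.38 → $2,858.44
After May 10: 665 on hand, pool $12,719.14 (≈ $19.1265 each)
May 12, sell 445: 445/665 × $12,719.14 → $8,511.30
Total COGS = $5,732.82 + $2,858.44 + $8,511.30 = $17,102.56
Ending inventory (cost pool remaining) = $4,207.84
Check: goods available $21,310.40 = COGS $17,102.56 + ending $4,207.84

Ending inventory = $4,207.84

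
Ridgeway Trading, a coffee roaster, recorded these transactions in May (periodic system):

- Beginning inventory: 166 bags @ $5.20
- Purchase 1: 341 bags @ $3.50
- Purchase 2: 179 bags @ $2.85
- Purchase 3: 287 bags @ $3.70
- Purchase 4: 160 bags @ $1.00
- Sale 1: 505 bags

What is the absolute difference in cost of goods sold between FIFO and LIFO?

$662.50

FIFO COGS: 166 @ $5.20 + 339 @ $3.50 = $2,049.70
LIFO COGS: 160 @ $1.00 + 287 @ $3.70 + 58 @ $2.85 = $1,387.20
Difference = |$2,049.70 − $1,387.20| = $662.50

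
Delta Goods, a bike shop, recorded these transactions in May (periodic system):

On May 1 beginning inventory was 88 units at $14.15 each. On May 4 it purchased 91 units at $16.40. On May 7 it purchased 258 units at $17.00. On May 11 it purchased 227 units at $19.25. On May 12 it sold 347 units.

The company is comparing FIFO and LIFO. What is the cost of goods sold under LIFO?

COGS = $6,409.75

FIFO COGS: 88 @ $14.15 + 91 @ $16.40 + 168 @ $17.00 = $5,593.60
LIFO COGS: 227 @ $19.25 + 120 @ $17.00 = $6,409.75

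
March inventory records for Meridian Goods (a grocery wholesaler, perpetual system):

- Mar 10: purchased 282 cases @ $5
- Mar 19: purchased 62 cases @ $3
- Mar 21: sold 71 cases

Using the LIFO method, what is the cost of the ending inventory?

Ending inventory = $1,365

Mar 21, 71 sold [LIFO — newest first]: 62 @ $3 + 9 @ $5 = $231
Ending inventory: 273 @ $5 = $1,365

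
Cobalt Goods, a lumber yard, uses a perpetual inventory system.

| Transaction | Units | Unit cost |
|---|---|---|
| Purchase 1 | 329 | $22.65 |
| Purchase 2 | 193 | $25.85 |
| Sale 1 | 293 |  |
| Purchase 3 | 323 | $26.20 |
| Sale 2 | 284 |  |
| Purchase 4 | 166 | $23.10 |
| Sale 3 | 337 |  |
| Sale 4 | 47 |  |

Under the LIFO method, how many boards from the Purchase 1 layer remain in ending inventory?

50

Sale 1 (293) [LIFO — newest first]: 193 @ $25.85 + 100 @ $22.65 = $7,254.05
Sale 2 (284) [LIFO — newest first]: 284 @ $26.20 = $7,440.80
Sale 3 (337) [LIFO — newest first]: 166 @ $23.10 + 39 @ $26.20 + 132 @ $22.65 = $7,846.20
Sale 4 (47) [LIFO — newest first]: 47 @ $22.65 = $1,064.55
Total COGS = $7,254.05 + $7,440.80 + $7,846.20 + $1,064.55 = $23,605.60
Ending inventory: 50 @ $22.65 = $1,132.50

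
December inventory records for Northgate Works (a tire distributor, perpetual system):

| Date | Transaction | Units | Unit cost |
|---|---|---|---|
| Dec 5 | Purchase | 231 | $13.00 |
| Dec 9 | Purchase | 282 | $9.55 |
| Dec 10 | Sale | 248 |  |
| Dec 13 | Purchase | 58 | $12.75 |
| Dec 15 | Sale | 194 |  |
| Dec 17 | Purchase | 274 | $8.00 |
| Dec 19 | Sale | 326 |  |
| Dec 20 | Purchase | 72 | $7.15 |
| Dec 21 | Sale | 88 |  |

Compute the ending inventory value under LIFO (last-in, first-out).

Dec 10, 248 sold [LIFO — newest first]: 248 @ $9.55 = $2,368.40
Dec 15, 194 sold [LIFO — newest first]: 58 @ $12.75 + 34 @ $9.55 + 102 @ $13.00 = $2,390.20
Dec 19, 326 sold [LIFO — newest first]: 274 @ $8.00 + 52 @ $13.00 = $2,868.00
Dec 21, 88 sold [LIFO — newest first]: 72 @ $7.15 + 16 @ $13.00 = $722.80
Total COGS = $2,368.40 + $2,390.20 + $2,868.00 + $722.80 = $8,349.40
Ending inventory: 61 @ $13.00 = $793.00
Check: goods available $9,142.40 = COGS $8,349.40 + ending $793.00

Ending inventory = $793.00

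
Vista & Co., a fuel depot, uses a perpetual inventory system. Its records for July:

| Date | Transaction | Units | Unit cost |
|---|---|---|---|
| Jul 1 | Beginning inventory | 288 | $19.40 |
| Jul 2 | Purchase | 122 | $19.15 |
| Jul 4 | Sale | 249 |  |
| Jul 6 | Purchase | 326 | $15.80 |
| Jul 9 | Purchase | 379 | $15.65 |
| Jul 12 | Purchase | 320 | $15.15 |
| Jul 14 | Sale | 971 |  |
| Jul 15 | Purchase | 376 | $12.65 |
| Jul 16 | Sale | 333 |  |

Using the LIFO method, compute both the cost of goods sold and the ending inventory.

Jul 4, 249 sold [LIFO — newest first]: 122 @ $19.15 + 127 @ $19.40 = $4,800.10
Jul 14, 971 sold [LIFO — newest first]: 320 @ $15.15 + 379 @ $15.65 + 272 @ $15.80 = $15,076.95
Jul 16, 333 sold [LIFO — newest first]: 333 @ $12.65 = $4,212.45
Total COGS = $4,800.10 + $15,076.95 + $4,212.45 = $24,089.50
Ending inventory: 161 @ $19.40 + 54 @ $15.80 + 43 @ $12.65 = $4,520.55
Check: goods available $28,610.05 = COGS $24,089.50 + ending $4,520.55

COGS = $24,089.50; ending inventory = $4,520.55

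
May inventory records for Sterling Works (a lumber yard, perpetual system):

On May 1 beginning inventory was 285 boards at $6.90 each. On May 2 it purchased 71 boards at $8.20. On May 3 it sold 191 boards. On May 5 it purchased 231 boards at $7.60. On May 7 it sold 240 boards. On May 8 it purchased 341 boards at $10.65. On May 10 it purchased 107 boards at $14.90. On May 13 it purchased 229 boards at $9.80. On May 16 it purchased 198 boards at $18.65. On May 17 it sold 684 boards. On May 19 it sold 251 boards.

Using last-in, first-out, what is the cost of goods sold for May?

COGS = $14,804.75

May 3, 191 sold [LIFO — newest first]: 71 @ $8.20 + 120 @ $6.90 = $1,410.20
May 7, 240 sold [LIFO — newest first]: 231 @ $7.60 + 9 @ $6.90 = $1,817.70
May 17, 684 sold [LIFO — newest first]: 198 @ $18.65 + 229 @ $9.80 + 107 @ $14.90 + 150 @ $10.65 = $9,128.70
May 19, 251 sold [LIFO — newest first]: 191 @ $10.65 + 60 @ $6.90 = $2,448.15
Total COGS = $1,410.20 + $1,817.70 + $9,128.70 + $2,448.15 = $14,804.75
Ending inventory: 96 @ $6.90 = $662.40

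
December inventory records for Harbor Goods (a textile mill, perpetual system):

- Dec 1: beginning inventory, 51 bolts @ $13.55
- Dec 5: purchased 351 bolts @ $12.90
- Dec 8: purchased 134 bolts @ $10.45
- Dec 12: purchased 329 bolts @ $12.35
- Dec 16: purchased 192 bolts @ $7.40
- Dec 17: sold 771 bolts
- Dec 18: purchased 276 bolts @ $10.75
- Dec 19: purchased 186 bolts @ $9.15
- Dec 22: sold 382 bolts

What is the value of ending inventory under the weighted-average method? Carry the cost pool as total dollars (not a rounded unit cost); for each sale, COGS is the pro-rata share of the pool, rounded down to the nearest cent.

Ending inventory = $3,886.92

After Dec 1: 51 on hand, pool $691.05 (≈ $13.5500 each)
After Dec 5: 402 on hand, pool $5,218.95 (≈ $12.9825 each)
After Dec 8: 536 on hand, pool $6,619.25 (≈ $12.3493 each)
After Dec 12: 865 on hand, pool $10,682.40 (≈ $12.3496 each)
After Dec 16: 1057 on hand, pool $12,103.20 (≈ $11.4505 each)
Dec 17, sell 771: 771/1057 × $12,103.20 → $8,828.35
After Dec 18: 562 on hand, pool $6,241.85 (≈ $11.1065 each)
After Dec 19: 748 on hand, pool $7,943.75 (≈ $10.6200 each)
Dec 22, sell 382: 382/748 × $7,943.75 → $4,056.83
Total COGS = $8,828.35 + $4,056.83 = $12,885.18
Ending inventory (cost pool remaining) = $3,886.92
Check: goods available $16,772.10 = COGS $12,885.18 + ending $3,886.92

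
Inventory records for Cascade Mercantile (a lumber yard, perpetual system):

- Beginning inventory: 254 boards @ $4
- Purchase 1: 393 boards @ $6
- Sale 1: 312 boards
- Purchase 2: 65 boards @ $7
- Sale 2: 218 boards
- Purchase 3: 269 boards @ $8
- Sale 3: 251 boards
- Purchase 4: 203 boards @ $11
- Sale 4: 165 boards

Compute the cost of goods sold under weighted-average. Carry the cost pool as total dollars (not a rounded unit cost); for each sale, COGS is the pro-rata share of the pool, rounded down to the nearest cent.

After Beginning: 254 on hand, pool $1,016.00 (≈ $4.0000 each)
After Purchase 1: 647 on hand, pool $3,374.00 (≈ $5.2148 each)
Sale 1, sell 312: 312/647 × $3,374.00 → $1,627.02
After Purchase 2: 400 on hand, pool $2,201.98 (≈ $5.5050 each)
Sale 2, sell 218: 218/400 × $2,201.98 → $1,200.07
After Purchase 3: 451 on hand, pool $3,153.91 (≈ $6.9931 each)
Sale 3, sell 251: 251/451 × $3,153.91 → $1,755.28
After Purchase 4: 403 on hand, pool $3,631.63 (≈ $9.0115 each)
Sale 4, sell 165: 165/403 × $3,631.63 → $1,486.89
Total COGS = $1,627.02 + $1,200.07 + $1,755.28 + $1,486.89 = $6,069.26
Ending inventory (cost pool remaining) = $2,144.74

COGS = $6,069.26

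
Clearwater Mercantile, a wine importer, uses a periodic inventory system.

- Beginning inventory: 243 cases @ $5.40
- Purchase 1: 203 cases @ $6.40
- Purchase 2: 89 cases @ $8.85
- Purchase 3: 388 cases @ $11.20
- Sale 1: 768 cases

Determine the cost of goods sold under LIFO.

Sale 1 (768) [LIFO — newest first]: 388 @ $11.20 + 89 @ $8.85 + 203 @ $6.40 + 88 @ $5.40 = $6,907.65
Ending inventory: 155 @ $5.40 = $837.00
Check: goods available $7,744.65 = COGS $6,907.65 + ending $837.00

COGS = $6,907.65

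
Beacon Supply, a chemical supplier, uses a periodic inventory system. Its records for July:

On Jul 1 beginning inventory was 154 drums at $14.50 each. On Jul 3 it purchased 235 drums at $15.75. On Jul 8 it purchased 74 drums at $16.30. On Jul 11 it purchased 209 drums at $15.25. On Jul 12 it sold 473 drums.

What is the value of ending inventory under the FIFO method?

Jul 12, 473 sold [FIFO — oldest first]: 154 @ $14.50 + 235 @ $15.75 + 74 @ $16.30 + 10 @ $15.25 = $7,292.95
Ending inventory: 199 @ $15.25 = $3,034.75
Check: goods available $10,327.70 = COGS $7,292.95 + ending $3,034.75

Ending inventory = $3,034.75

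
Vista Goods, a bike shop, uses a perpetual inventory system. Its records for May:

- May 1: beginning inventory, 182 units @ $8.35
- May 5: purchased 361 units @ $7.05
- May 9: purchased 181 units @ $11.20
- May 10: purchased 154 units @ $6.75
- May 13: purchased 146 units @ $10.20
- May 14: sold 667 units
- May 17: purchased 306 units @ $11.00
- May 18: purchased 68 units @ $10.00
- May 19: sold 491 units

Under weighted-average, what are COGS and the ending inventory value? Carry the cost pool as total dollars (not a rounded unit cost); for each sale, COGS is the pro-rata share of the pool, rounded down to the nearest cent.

After May 1: 182 on hand, pool $1,519.70 (≈ $8.3500 each)
After May 5: 543 on hand, pool $4,064.75 (≈ $7.4857 each)
After May 9: 724 on hand, pool $6,091.95 (≈ $8.4143 each)
After May 10: 878 on hand, pool $7,131.45 (≈ $8.1224 each)
After May 13: 1024 on hand, pool $8,620.65 (≈ $8.4186 each)
May 14, sell 667: 667/1024 × $8,620.65 → $5,615.20
After May 17: 663 on hand, pool $6,371.45 (≈ $9.6100 each)
After May 18: 731 on hand, pool $7,051.45 (≈ $9.6463 each)
May 19, sell 491: 491/731 × $7,051.45 → $4,736.33
Total COGS = $5,615.20 + $4,736.33 = $10,351.53
Ending inventory (cost pool remaining) = $2,315.12
Check: goods available $12,666.65 = COGS $10,351.53 + ending $2,315.12

COGS = $10,351.53; ending inventory = $2,315.12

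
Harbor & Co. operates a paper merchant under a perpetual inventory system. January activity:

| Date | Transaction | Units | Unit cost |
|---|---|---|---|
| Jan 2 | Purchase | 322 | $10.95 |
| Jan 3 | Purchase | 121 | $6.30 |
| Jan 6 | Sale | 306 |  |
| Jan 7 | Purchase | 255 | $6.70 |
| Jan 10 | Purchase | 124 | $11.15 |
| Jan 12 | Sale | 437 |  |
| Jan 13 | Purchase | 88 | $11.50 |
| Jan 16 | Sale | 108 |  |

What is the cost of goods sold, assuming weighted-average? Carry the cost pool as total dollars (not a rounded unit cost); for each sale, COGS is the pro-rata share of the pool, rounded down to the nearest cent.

COGS = $7,794.83

After Jan 2: 322 on hand, pool $3,525.90 (≈ $10.9500 each)
After Jan 3: 443 on hand, pool $4,288.20 (≈ $9.6799 each)
Jan 6, sell 306: 306/443 × $4,288.20 → $2,962.05
After Jan 7: 392 on hand, pool $3,034.65 (≈ $7.7415 each)
After Jan 10: 516 on hand, pool $4,417.25 (≈ $8.5606 each)
Jan 12, sell 437: 437/516 × $4,417.25 → $3,740.96
After Jan 13: 167 on hand, pool $1,688.29 (≈ $10.1095 each)
Jan 16, sell 108: 108/167 × $1,688.29 → $1,091.82
Total COGS = $2,962.05 + $3,740.96 + $1,091.82 = $7,794.83
Ending inventory (cost pool remaining) = $596.47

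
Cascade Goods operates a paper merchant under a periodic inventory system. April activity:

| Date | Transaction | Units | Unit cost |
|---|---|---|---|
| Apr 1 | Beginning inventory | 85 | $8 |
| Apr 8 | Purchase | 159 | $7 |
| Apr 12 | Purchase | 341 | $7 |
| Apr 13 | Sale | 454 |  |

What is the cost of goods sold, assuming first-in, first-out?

COGS = $3,263

Apr 13, 454 sold [FIFO — oldest first]: 85 @ $8 + 159 @ $7 + 210 @ $7 = $3,263
Ending inventory: 131 @ $7 = $917
Check: goods available $4,180 = COGS $3,263 + ending $917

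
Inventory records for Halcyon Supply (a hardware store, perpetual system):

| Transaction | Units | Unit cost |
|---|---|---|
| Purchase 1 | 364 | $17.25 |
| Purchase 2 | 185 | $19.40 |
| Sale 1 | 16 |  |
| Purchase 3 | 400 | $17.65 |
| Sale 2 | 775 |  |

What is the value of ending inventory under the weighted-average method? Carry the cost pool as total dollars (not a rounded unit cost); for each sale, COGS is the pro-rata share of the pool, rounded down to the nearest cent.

After Purchase 1: 364 on hand, pool $6,279.00 (≈ $17.2500 each)
After Purchase 2: 549 on hand, pool $9,868.00 (≈ $17.9745 each)
Sale 1, sell 16: 16/549 × $9,868.00 → $287.59
After Purchase 3: 933 on hand, pool $16,640.41 (≈ $17.8354 each)
Sale 2, sell 775: 775/933 × $16,640.41 → $13,822.41
Total COGS = $287.59 + $13,822.41 = $14,110.00
Ending inventory (cost pool remaining) = $2,818.00

Ending inventory = $2,818.00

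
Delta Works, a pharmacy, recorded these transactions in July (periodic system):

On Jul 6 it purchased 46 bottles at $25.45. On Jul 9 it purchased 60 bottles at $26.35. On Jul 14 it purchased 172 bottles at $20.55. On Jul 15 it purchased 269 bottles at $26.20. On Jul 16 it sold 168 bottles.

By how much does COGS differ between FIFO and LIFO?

$375.80

FIFO COGS: 46 @ $25.45 + 60 @ $26.35 + 62 @ $20.55 = $4,025.80
LIFO COGS: 168 @ $26.20 = $4,401.60
Difference = |$4,025.80 − $4,401.60| = $375.80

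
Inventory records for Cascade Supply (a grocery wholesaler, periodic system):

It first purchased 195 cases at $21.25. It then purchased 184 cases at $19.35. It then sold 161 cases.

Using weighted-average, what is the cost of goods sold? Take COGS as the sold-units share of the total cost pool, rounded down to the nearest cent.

Sale 1, sell 161: 161/379 × $7,704.15 → $3,272.73
Ending inventory (cost pool remaining) = $4,431.42

COGS = $3,272.73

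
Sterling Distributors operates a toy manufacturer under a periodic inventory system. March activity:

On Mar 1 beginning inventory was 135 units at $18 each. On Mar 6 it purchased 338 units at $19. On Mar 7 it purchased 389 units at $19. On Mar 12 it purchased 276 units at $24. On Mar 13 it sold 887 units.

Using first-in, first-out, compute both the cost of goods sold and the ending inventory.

Mar 13, 887 sold [FIFO — oldest first]: 135 @ $18 + 338 @ $19 + 389 @ $19 + 25 @ $24 = $16,843
Ending inventory: 251 @ $24 = $6,024

COGS = $16,843; ending inventory = $6,024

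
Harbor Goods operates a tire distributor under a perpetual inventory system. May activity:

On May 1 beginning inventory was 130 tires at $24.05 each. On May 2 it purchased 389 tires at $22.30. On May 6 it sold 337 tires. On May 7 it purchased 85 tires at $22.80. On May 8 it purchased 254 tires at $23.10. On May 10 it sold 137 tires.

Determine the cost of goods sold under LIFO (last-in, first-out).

COGS = $10,679.80

May 6, 337 sold [LIFO — newest first]: 337 @ $22.30 = $7,515.10
May 10, 137 sold [LIFO — newest first]: 137 @ $23.10 = $3,164.70
Total COGS = $7,515.10 + $3,164.70 = $10,679.80
Ending inventory: 130 @ $24.05 + 52 @ $22.30 + 85 @ $22.80 + 117 @ $23.10 = $8,926.80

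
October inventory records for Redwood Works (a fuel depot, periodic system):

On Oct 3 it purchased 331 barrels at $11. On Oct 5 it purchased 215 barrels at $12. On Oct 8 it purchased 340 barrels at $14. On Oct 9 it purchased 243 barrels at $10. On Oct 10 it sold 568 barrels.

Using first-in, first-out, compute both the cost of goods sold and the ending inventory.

Oct 10, 568 sold [FIFO — oldest first]: 331 @ $11 + 215 @ $12 + 22 @ $14 = $6,529
Ending inventory: 318 @ $14 + 243 @ $10 = $6,882

COGS = $6,529; ending inventory = $6,882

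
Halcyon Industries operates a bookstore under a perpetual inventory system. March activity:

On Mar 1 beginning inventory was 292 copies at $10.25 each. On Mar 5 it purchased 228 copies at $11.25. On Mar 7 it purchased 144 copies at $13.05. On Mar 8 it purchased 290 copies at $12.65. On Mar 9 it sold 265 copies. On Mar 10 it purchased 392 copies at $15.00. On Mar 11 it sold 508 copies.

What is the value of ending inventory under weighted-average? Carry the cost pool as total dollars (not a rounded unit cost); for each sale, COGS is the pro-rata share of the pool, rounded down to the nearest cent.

After Mar 1: 292 on hand, pool $2,993.00 (≈ $10.2500 each)
After Mar 5: 520 on hand, pool $5,558.00 (≈ $10.6885 each)
After Mar 7: 664 on hand, pool $7,437.20 (≈ $11.2006 each)
After Mar 8: 954 on hand, pool $11,105.70 (≈ $11.6412 each)
Mar 9, sell 265: 265/954 × $11,105.70 → $3,084.91
After Mar 10: 1081 on hand, pool $13,900.79 (≈ $12.8592 each)
Mar 11, sell 508: 508/1081 × $13,900.79 → $6,532.47
Total COGS = $3,084.91 + $6,532.47 = $9,617.38
Ending inventory (cost pool remaining) = $7,368.32
Check: goods available $16,985.70 = COGS $9,617.38 + ending $7,368.32

Ending inventory = $7,368.32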